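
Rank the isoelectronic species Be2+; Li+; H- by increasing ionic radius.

All of these have 2 electrons, so size is governed by nuclear charge alone: the more protons, the stronger the pull on the same electron cloud, and the smaller the ion.
Nuclear charges: Be2+ (Z=4), Li+ (Z=3), H- (Z=1).
Smallest to largest: Be2+ < Li+ < H-.

Be2+ < Li+ < H-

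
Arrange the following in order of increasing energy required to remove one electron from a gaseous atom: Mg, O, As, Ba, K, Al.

K < Ba < Al < Mg < As < O

O is in period 2, group 16; Mg is in period 3, group 2; Al is in period 3, group 13; K is in period 4, group 1; As is in period 4, group 15; Ba is in period 6, group 2.
First ionization energy rises across a period (greater Z_eff holds electrons more tightly) and falls down a group (valence electrons are farther from the nucleus).
Here both period and group differ, so the two effects have to be weighed against each other.
Ba > K: period and group pull opposite ways; the across-period shift dominates (503 vs 419 kJ/mol).
Al > Ba: relative to Ba, both the across-period and down-group shifts push Al's first ionization energy up.
Mg > Al: this pair runs against the simple trend — see the exception note.
As > Mg: period and group pull opposite ways; the across-period shift dominates (947 vs 738 kJ/mol).
O > As: relative to As, both the across-period and down-group shifts push O's first ionization energy up.
Note the exception: Mg has a higher first ionization energy than Al, contrary to the simple trend — Al's single 3p electron is easier to remove than one from Mg's filled 3s².
For reference (kJ/mol): O 1314, Mg 738, Al 578, K 419, As 947, Ba 503.
So from lowest to highest: K < Ba < Al < Mg < As < O.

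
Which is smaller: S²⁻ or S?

S

Forming S²⁻ adds 2 electrons to S. More electron–electron repulsion in the same shell, with unchanged nuclear charge, lets the cloud expand.
An anion is larger than its parent atom: S²⁻ > S.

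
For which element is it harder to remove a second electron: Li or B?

Li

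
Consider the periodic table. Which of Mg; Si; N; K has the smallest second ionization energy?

Mg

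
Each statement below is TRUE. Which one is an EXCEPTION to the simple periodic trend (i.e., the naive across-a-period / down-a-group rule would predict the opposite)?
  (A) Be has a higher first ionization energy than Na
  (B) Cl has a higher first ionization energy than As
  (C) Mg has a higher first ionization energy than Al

The general trend: first ionization energy increases across a period and decreases down a group.
(A) Be (period 2, group 2) vs Na (period 3, group 1): the stated order agrees with the simple trend.
(B) Cl (period 3, group 17) vs As (period 4, group 15): the stated order agrees with the simple trend.
(C) Mg (period 3, group 2) vs Al (period 3, group 13): the stated order contradicts the simple trend.
The exception is (C): Al's single 3p electron is easier to remove than one from Mg's filled 3s².

(C)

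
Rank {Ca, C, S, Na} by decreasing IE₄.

Na > Ca > C > S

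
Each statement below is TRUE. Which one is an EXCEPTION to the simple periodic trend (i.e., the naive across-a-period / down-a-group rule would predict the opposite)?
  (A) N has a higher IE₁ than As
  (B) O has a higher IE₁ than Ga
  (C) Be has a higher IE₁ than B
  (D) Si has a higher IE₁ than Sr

The general trend: IE₁ increases across a period and decreases down a group.
(A) N (period 2, group 15) vs As (period 4, group 15): the stated order agrees with the simple trend.
(B) O (period 2, group 16) vs Ga (period 4, group 13): the stated order agrees with the simple trend.
(C) Be (period 2, group 2) vs B (period 2, group 13): the stated order contradicts the simple trend.
(D) Si (period 3, group 14) vs Sr (period 5, group 2): the stated order agrees with the simple trend.
The exception is (C): removing B's lone 2p electron is easier than breaking Be's filled 2s².

(C)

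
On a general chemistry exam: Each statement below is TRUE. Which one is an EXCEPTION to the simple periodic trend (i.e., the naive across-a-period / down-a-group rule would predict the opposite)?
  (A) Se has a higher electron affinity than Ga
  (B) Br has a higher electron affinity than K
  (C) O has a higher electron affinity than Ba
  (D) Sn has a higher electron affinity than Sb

(D)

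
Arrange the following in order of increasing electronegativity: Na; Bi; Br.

Na < Bi < Br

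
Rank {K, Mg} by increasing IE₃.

Consider each +2 ion: K²⁺ is already 1 electron into the core; Mg²⁺ is the bare [Ne] core.
All of these are removing an electron from a noble-gas core or deeper; the smaller core (lower principal quantum number) is held far more tightly, and within a period the higher nuclear charge binds the same core more tightly.
Tabulated IE_3 (kJ/mol): K 4420, Mg 7733.
So the third ionization energies run K < Mg.

K < Mg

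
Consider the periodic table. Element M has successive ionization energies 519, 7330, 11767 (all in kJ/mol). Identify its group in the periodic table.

Look for the largest jump between consecutive ionization energies: IE2/IE1 ≈ 14.1, far larger than any earlier ratio.
That jump marks the point where a core electron is being removed. So the atom has 1 valence electron.
A main-group element with 1 valence electron is in group 1.

Group 1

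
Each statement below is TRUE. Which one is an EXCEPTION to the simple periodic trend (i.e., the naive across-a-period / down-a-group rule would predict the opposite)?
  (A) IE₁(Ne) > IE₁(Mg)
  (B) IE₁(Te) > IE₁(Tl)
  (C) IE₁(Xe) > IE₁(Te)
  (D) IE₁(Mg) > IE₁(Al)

(D)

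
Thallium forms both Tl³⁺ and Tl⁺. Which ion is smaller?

Tl³⁺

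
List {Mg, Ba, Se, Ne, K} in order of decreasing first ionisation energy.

Ne > Se > Mg > Ba > K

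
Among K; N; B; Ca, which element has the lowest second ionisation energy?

Ca

Consider each +1 ion: K⁺ is the bare [Ar] core; N⁺ still has 4 valence electrons; B⁺ still has 2 valence electrons; Ca⁺ still has 1 valence electron.
Pulling an electron out of a noble-gas core costs far more than removing a remaining valence electron, so K sits at the high end of IE_2.
Valence configurations: N⁺ [He]2s²2p², B⁺ [He]2s², Ca⁺ [Ar]4s¹.
The numbers (kJ/mol): K 3052, N 2856, B 2427, Ca 1145.
Hence IE_2: Ca < B < N < K.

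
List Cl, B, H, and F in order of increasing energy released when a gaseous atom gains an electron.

H is in period 1, group 1; B is in period 2, group 13; F is in period 2, group 17; Cl is in period 3, group 17.
Electron affinity generally becomes more exothermic across a period toward the halogens and less exothermic down a group.
Neither a single period nor a single group — weigh both effects.
H > B: period and group pull opposite ways; the down-group shift dominates (73 vs 27 kJ/mol).
F > H: period and group pull opposite ways; the across-period shift dominates (328 vs 73 kJ/mol).
Cl > F: this pair runs against the simple trend — see the exception note.
Note the exception: Cl has a higher electron affinity than F, contrary to the simple trend — F's small 2p subshell makes the incoming electron feel strong e⁻–e⁻ repulsion, so Cl actually releases more energy on gaining an electron.
Tabulated electron affinity (kJ/mol): H 73, B 27, F 328, Cl 349.
So from lowest to highest: B < H < F < Cl.

B < H < F < Cl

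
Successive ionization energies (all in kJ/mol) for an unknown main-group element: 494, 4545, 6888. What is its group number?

Look for the largest jump between consecutive ionization energies: IE2/IE1 ≈ 9.2, far larger than any earlier ratio.
That jump marks the point where a core electron is being removed. So the atom has 1 valence electron.
A main-group element with 1 valence electron is in group 1.

Group 1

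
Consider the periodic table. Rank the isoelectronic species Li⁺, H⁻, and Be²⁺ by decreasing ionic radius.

H⁻ > Li⁺ > Be²⁺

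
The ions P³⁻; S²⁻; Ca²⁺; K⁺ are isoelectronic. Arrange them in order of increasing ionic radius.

All of these have 18 electrons, so size is governed by nuclear charge alone: the more protons, the stronger the pull on the same electron cloud, and the smaller the ion.
Nuclear charges: Ca²⁺ (Z=20), K⁺ (Z=19), S²⁻ (Z=16), P³⁻ (Z=15).
Smallest to largest: Ca²⁺ < K⁺ < S²⁻ < P³⁻.

Ca²⁺, K⁺, S²⁻, P³⁻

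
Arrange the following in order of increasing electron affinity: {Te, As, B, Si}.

Atoms with high Z_eff and room in the valence shell (especially the halogens) have the most exothermic electron affinities.
A diagonal step moves right (one effect) and down (the opposite effect) at once.
As > B: period and group pull opposite ways; the across-period shift dominates (78 vs 27 kJ/mol).
Si > As: period and group pull opposite ways; the down-group shift dominates (134 vs 78 kJ/mol).
Te > Si: the two effects oppose for this pair; the across-period effect wins (190 vs 134 kJ/mol).
Approximate values (kJ/mol): B 27, Si 134, As 78, Te 190.
So from lowest to highest: B < As < Si < Te.

B, As, Si, Te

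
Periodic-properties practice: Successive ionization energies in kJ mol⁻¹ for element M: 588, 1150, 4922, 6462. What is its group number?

Look for the largest jump between consecutive ionization energies: IE3/IE2 ≈ 4.3, far larger than any earlier ratio.
That jump marks the point where a core electron is being removed. So the atom has 2 valence electrons.
A main-group element with 2 valence electrons is in group 2.

Group 2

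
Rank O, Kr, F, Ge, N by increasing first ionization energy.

Ge < O < Kr < N < F

N is in period 2, group 15; O is in period 2, group 16; F is in period 2, group 17; Ge is in period 4, group 14; Kr is in period 4, group 18.
Across a period the outer electron is held more tightly (higher IE₁); down a group it sits in a higher shell, more shielded, and comes off more easily.
Here both period and group differ, so the two effects have to be weighed against each other.
O > Ge: relative to Ge, both the across-period and down-group shifts push O's first ionization energy up.
Kr > O: period and group pull opposite ways; the across-period shift dominates (1351 vs 1314 kJ/mol).
N > Kr: the two effects oppose for this pair; the down-group effect wins (1402 vs 1351 kJ/mol).
F > N: F lies to the right of N in period 2, so the across-period effect alone puts F higher.
Note the exception: N has a higher first ionization energy than O, contrary to the simple trend — pairing an electron in O's 2p⁴ costs repulsion energy, so O ionizes more easily than half-filled N (2p³).
Approximate values (kJ/mol): N 1402, O 1314, F 1681, Ge 762, Kr 1351.
So from lowest to highest: Ge < O < Kr < N < F.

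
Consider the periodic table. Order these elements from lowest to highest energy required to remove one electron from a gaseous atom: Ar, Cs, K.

Cs < K < Ar

Ar is in period 3, group 18; K is in period 4, group 1; Cs is in period 6, group 1.
Across a period the outer electron is held more tightly (higher IE₁); down a group it sits in a higher shell, more shielded, and comes off more easily.
Here both period and group differ, so the two effects have to be weighed against each other.
K > Cs: they share group 1; the group trend gives K the larger value.
Ar > K: relative to K, both the across-period and down-group shifts push Ar's first ionization energy up.
Tabulated first ionization energy (kJ/mol): Ar 1521, K 419, Cs 376.
So from lowest to highest: Cs < K < Ar.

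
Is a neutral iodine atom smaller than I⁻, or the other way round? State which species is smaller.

I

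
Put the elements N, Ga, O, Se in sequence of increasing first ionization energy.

Ga, Se, O, N

N is in period 2, group 15; O is in period 2, group 16; Ga is in period 4, group 13; Se is in period 4, group 16.
Removing the outermost electron gets harder across a period and easier down a group.
These span different periods and groups, so the two trends combine.
Se > Ga: both are in period 4; the period trend gives Se the larger value.
O > Se: they share group 16; the group trend gives O the larger value.
N > O: this pair runs against the simple trend — see the exception note.
Note the exception: N has a higher first ionization energy than O, contrary to the simple trend — pairing an electron in O's 2p⁴ costs repulsion energy, so O ionizes more easily than half-filled N (2p³).
For reference (kJ/mol): N 1402, O 1314, Ga 579, Se 941.
So from lowest to highest: Ga < Se < O < N.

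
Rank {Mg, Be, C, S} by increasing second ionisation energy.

Mg, Be, S, C

Consider each +1 ion: Mg⁺ still has 1 valence electron; Be⁺ still has 1 valence electron; C⁺ still has 3 valence electrons; S⁺ still has 5 valence electrons.
All are still removing valence electrons, so compare the +1 ions as you would atoms: IE_2 generally rises across a period (higher Z_eff) and falls down a group (larger shell), subject to the usual subshell exceptions.
Valence configurations: Mg⁺ [Ne]3s¹, Be⁺ [He]2s¹, C⁺ [He]2s²2p¹, S⁺ [Ne]3s²3p³.
The numbers (kJ/mol): Mg 1451, Be 1757, C 2353, S 2252.
Hence IE_2: Mg < Be < S < C.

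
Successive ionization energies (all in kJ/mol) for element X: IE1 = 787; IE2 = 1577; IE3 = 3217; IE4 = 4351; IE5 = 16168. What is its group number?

Look for the largest jump between consecutive ionization energies: IE5/IE4 ≈ 3.7, far larger than any earlier ratio.
That jump marks the point where a core electron is being removed. So the atom has 4 valence electrons.
A main-group element with 4 valence electrons is in group 14.

Group 14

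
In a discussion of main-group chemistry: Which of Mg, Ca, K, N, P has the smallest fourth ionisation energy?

P

IE_4 is the cost of taking one more electron from the +3 cation: Mg³⁺ is already 1 electron into the core; Ca³⁺ is already 1 electron into the core; K³⁺ is already 2 electrons into the core; N³⁺ still has 2 valence electrons; P³⁺ still has 2 valence electrons.
Usually core removal costs more than valence removal, but here the competition is close: a tightly held n=2 valence electron can cost more to remove than an n=3 core electron, so the actual values have to decide it.
Valence configurations: N³⁺ [He]2s², P³⁺ [Ne]3s².
The numbers (kJ/mol): Mg 10543, Ca 6491, K 5877, N 7475, P 4964.
Hence IE_4: P < K < Ca < N < Mg.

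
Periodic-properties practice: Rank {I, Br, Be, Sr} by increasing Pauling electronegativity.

Sr < Be < I < Br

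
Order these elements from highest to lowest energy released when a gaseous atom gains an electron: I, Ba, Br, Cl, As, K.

Cl, Br, I, As, K, Ba

Atoms with high Z_eff and room in the valence shell (especially the halogens) have the most exothermic electron affinities.
Neither a single period nor a single group — weigh both effects.
K > Ba: the two effects oppose for this pair; the down-group effect wins (48 vs 14 kJ/mol).
As > K: As lies to the right of K in period 4, so the across-period effect alone puts As higher.
I > As: period and group pull opposite ways; the across-period shift dominates (295 vs 78 kJ/mol).
Br > I: Br sits above I in group 17, so the down-group effect alone puts Br higher.
Cl > Br: Cl sits above Br in group 17, so the down-group effect alone puts Cl higher.
Approximate values (kJ/mol): Cl 349, K 48, As 78, Br 325, I 295, Ba 14.
So from highest to lowest: Cl > Br > I > As > K > Ba.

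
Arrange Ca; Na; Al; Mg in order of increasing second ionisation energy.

The second ionization energy removes an electron from the +1 ion. For each element: Ca⁺ still has 1 valence electron; Na⁺ is the bare [Ne] core; Al⁺ still has 2 valence electrons; Mg⁺ still has 1 valence electron.
Breaking into a closed-shell core is much more expensive than removing a leftover valence electron — Na has the largest IE_2 here.
Valence configurations: Ca⁺ [Ar]4s¹, Al⁺ [Ne]3s², Mg⁺ [Ne]3s¹.
Tabulated IE_2 (kJ/mol): Ca 1145, Na 4562, Al 1817, Mg 1451.
Putting it together, IE_2: Ca < Mg < Al < Na.

Ca < Mg < Al < Na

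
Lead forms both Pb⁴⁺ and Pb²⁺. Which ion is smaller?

Pb⁴⁺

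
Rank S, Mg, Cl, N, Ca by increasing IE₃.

After 2 electrons have been removed, what remains? S²⁺ still has 4 valence electrons; Mg²⁺ is the bare [Ne] core; Cl²⁺ still has 5 valence electrons; N²⁺ still has 3 valence electrons; Ca²⁺ is the bare [Ar] core.
Breaking into a closed-shell core is much more expensive than removing a leftover valence electron — Ca and Mg have the largest IE_3 here.
Valence configurations: S²⁺ [Ne]3s²3p², Cl²⁺ [Ne]3s²3p³, N²⁺ [He]2s²2p¹.
The numbers (kJ/mol): S 3357, Mg 7733, Cl 3822, N 4578, Ca 4912.
Overall IE_3 order: S < Cl < N < Ca < Mg.

S, Cl, N, Ca, Mg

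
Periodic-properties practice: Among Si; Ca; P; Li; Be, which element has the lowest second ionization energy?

Consider each +1 ion: Si⁺ still has 3 valence electrons; Ca⁺ still has 1 valence electron; P⁺ still has 4 valence electrons; Li⁺ is the bare [He] core; Be⁺ still has 1 valence electron.
Core electrons are held far more tightly than valence electrons, so Li tops the IE_2 order.
Valence configurations: Si⁺ [Ne]3s²3p¹, Ca⁺ [Ar]4s¹, P⁺ [Ne]3s²3p², Be⁺ [He]2s¹.
The numbers (kJ/mol): Si 1577, Ca 1145, P 1907, Li 7298, Be 1757.
Putting it together, IE_2: Ca < Si < Be < P < Li.

Ca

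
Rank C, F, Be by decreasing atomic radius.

Be is in period 2, group 2; C is in period 2, group 14; F is in period 2, group 17.
Across a period the added protons contract the valence shell; down a group each new principal shell makes the atom larger.
All lie in period 2, so atomic radius increases right to left.
So from largest to smallest: Be > C > F.

Be, C, F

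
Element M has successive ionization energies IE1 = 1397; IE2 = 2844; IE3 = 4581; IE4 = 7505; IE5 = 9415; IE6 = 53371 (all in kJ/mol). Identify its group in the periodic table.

Group 15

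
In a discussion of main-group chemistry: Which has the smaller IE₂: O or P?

P

IE_2 is the cost of taking one more electron from the +1 cation: O⁺ still has 5 valence electrons; P⁺ still has 4 valence electrons.
All are still removing valence electrons, so compare the +1 ions as you would atoms: IE_2 generally rises across a period (higher Z_eff) and falls down a group (larger shell), subject to the usual subshell exceptions.
Valence configurations: O⁺ [He]2s²2p³, P⁺ [Ne]3s²3p².
Approximate IE_2 values (kJ/mol): O 3388, P 1907.
Putting it together, IE_2: P < O.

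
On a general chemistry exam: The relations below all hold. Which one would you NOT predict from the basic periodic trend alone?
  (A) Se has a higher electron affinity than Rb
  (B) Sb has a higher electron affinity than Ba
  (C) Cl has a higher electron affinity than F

The general trend: electron affinity increases across a period and decreases down a group.
(A) Se (period 4, group 16) vs Rb (period 5, group 1): the stated order agrees with the simple trend.
(B) Sb (period 5, group 15) vs Ba (period 6, group 2): the stated order agrees with the simple trend.
(C) Cl (period 3, group 17) vs F (period 2, group 17): the stated order contradicts the simple trend.
The exception is (C): F's small 2p subshell makes the incoming electron feel strong e⁻–e⁻ repulsion, so Cl actually releases more energy on gaining an electron.

(C)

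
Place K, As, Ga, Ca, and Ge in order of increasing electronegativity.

K is in period 4, group 1; Ca is in period 4, group 2; Ga is in period 4, group 13; Ge is in period 4, group 14; As is in period 4, group 15.
Electronegativity increases across a period and decreases down a group, tracking effective nuclear charge and atomic size.
All lie in period 4, so electronegativity increases left to right.
So from lowest to highest: K < Ca < Ga < Ge < As.

K, Ca, Ga, Ge, As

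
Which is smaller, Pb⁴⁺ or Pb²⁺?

Pb⁴⁺

Both ions have Z = 82 protons, but Pb⁴⁺ has lost more electrons, so its remaining electrons feel a larger effective nuclear charge per electron and are pulled in more tightly.
Higher positive charge → smaller ion, so Pb²⁺ > Pb⁴⁺.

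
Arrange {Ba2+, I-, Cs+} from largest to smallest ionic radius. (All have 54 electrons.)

I- > Cs+ > Ba2+

All of these have 54 electrons, so size is governed by nuclear charge alone: the more protons, the stronger the pull on the same electron cloud, and the smaller the ion.
Nuclear charges: Ba2+ (Z=56), Cs+ (Z=55), I- (Z=53).
Largest to smallest: I- > Cs+ > Ba2+.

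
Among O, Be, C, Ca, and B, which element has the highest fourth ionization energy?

B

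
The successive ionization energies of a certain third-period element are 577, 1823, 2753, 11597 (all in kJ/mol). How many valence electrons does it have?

3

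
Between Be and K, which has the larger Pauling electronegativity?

Electronegativity increases across a period and decreases down a group, tracking effective nuclear charge and atomic size.
Neither a single period nor a single group — weigh both effects.
Be > K: relative to K, both the across-period and down-group shifts push Be's electronegativity up.
For reference (Pauling): Be 1.57, K 0.82.
So Be has the larger Pauling electronegativity (Be > K).

Be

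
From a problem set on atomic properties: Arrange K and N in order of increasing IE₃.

K < N

IE_3 is the cost of taking one more electron from the +2 cation: K²⁺ is already 1 electron into the core; N²⁺ still has 3 valence electrons.
Usually core removal costs more than valence removal, but here the competition is close: a tightly held n=2 valence electron can cost more to remove than an n=3 core electron, so the actual values have to decide it.
The numbers (kJ/mol): K 4420, N 4578.
Overall IE_3 order: K < N.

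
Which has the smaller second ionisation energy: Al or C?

Al

After 1 electron has been removed, what remains? Al⁺ still has 2 valence electrons; C⁺ still has 3 valence electrons.
All are still removing valence electrons, so compare the +1 ions as you would atoms: IE_2 generally rises across a period (higher Z_eff) and falls down a group (larger shell), subject to the usual subshell exceptions.
Valence configurations: Al⁺ [Ne]3s², C⁺ [He]2s²2p¹.
Approximate IE_2 values (kJ/mol): Al 1817, C 2353.
So the second ionization energies run Al < C.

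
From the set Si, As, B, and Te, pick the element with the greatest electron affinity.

Te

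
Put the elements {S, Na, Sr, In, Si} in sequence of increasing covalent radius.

Across a period the added protons contract the valence shell; down a group each new principal shell makes the atom larger.
These span different periods and groups, so the two trends combine.
Si > S: Si lies to the left of S in period 3, so the across-period effect alone puts Si larger.
In > Si: both effects reinforce here, so In is clearly the larger of the two.
Na > In: the two effects oppose for this pair; the across-period effect wins (155 vs 142 pm).
Sr > Na: the two effects oppose for this pair; the down-group effect wins (185 vs 155 pm).
Tabulated atomic radius (pm): Na 155, Si 116, S 103, Sr 185, In 142.
So from smallest to largest: S < Si < In < Na < Sr.

S < Si < In < Na < Sr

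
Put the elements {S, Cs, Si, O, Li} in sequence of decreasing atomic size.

Cs, Li, Si, S, O

Li is in period 2, group 1; O is in period 2, group 16; Si is in period 3, group 14; S is in period 3, group 16; Cs is in period 6, group 1.
Radius decreases left→right (rising Z_eff, same n) and increases top→bottom (higher n).
Here both period and group differ, so the two effects have to be weighed against each other.
S > O: they share group 16; the group trend gives S the larger value.
Si > S: both are in period 3; the period trend gives Si the larger value.
Li > Si: period and group pull opposite ways; the across-period shift dominates (133 vs 116 pm).
Cs > Li: they share group 1; the group trend gives Cs the larger value.
For reference (pm): Li 133, O 63, Si 116, S 103, Cs 232.
So from largest to smallest: Cs > Li > Si > S > O.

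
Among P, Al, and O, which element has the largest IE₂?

Consider each +1 ion: P⁺ still has 4 valence electrons; Al⁺ still has 2 valence electrons; O⁺ still has 5 valence electrons.
All are still removing valence electrons, so compare the +1 ions as you would atoms: IE_2 generally rises across a period (higher Z_eff) and falls down a group (larger shell), subject to the usual subshell exceptions.
Valence configurations: P⁺ [Ne]3s²3p², Al⁺ [Ne]3s², O⁺ [He]2s²2p³.
Approximate IE_2 values (kJ/mol): P 1907, Al 1817, O 3388.
Putting it together, IE_2: Al < P < O.

O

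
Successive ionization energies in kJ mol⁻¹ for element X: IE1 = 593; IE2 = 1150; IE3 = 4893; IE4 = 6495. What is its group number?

Group 2

Look for the largest jump between consecutive ionization energies: IE3/IE2 ≈ 4.3, far larger than any earlier ratio.
That jump marks the point where a core electron is being removed. So the atom has 2 valence electrons.
A main-group element with 2 valence electrons is in group 2.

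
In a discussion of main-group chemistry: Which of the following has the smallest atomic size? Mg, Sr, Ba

Mg is in period 3, group 2; Sr is in period 5, group 2; Ba is in period 6, group 2.
Atomic radius shrinks across a period as nuclear charge pulls the same shell inward, and grows down a group as new shells are added.
All are in group 2, so atomic radius increases down the group.
The smallest atomic size among these belongs to Mg.

Mg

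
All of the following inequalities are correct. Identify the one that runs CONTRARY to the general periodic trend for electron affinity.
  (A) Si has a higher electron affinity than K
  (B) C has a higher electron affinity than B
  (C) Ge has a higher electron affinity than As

(C)

The general trend: electron affinity increases across a period and decreases down a group.
(A) Si (period 3, group 14) vs K (period 4, group 1): the stated order agrees with the simple trend.
(B) C (period 2, group 14) vs B (period 2, group 13): the stated order agrees with the simple trend.
(C) Ge (period 4, group 14) vs As (period 4, group 15): the stated order contradicts the simple trend.
The exception is (C): adding an electron to As's half-filled 4p³ is unfavourable, so Ge (4p²) has the more exothermic EA.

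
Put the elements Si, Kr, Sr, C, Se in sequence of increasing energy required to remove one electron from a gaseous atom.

Sr, Si, Se, C, Kr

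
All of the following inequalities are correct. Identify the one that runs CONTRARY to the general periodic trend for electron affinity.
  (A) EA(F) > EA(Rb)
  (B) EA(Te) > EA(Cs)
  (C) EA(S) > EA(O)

(C)

The general trend: electron affinity increases across a period and decreases down a group.
(A) F (period 2, group 17) vs Rb (period 5, group 1): the stated order agrees with the simple trend.
(B) Te (period 5, group 16) vs Cs (period 6, group 1): the stated order agrees with the simple trend.
(C) S (period 3, group 16) vs O (period 2, group 16): the stated order contradicts the simple trend.
The exception is (C): the compact 2p subshell of O repels the added electron more than S's larger 3p does.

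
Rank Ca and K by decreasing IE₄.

The fourth ionization energy removes an electron from the +3 ion. For each element: Ca³⁺ is already 1 electron into the core; K³⁺ is already 2 electrons into the core.
All of these are removing an electron from a noble-gas core or deeper; the smaller core (lower principal quantum number) is held far more tightly, and within a period the higher nuclear charge binds the same core more tightly.
Approximate IE_4 values (kJ/mol): Ca 6491, K 5877.
Putting it together, IE_4: K < Ca.

Ca > K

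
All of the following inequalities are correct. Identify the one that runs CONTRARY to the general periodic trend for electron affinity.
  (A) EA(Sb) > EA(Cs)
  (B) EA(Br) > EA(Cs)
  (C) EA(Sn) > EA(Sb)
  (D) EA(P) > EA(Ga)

(C)

The general trend: electron affinity increases across a period and decreases down a group.
(A) Sb (period 5, group 15) vs Cs (period 6, group 1): the stated order agrees with the simple trend.
(B) Br (period 4, group 17) vs Cs (period 6, group 1): the stated order agrees with the simple trend.
(C) Sn (period 5, group 14) vs Sb (period 5, group 15): the stated order contradicts the simple trend.
(D) P (period 3, group 15) vs Ga (period 4, group 13): the stated order agrees with the simple trend.
The exception is (C): adding an electron to Sb's half-filled 5p³ is unfavourable, so Sn has the more exothermic EA.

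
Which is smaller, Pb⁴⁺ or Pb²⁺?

Pb⁴⁺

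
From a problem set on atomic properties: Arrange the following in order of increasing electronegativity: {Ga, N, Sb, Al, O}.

N is in period 2, group 15; O is in period 2, group 16; Al is in period 3, group 13; Ga is in period 4, group 13; Sb is in period 5, group 15.
Electronegativity increases across a period and decreases down a group, tracking effective nuclear charge and atomic size.
Here both period and group differ, so the two effects have to be weighed against each other.
Ga > Al: this pair runs against the simple trend — see the exception note.
Sb > Ga: the two effects oppose for this pair; the across-period effect wins (2.05 vs 1.81).
N > Sb: N sits above Sb in group 15, so the down-group effect alone puts N higher.
O > N: both are in period 2; the period trend gives O the larger value.
Note the exception: Ga has a higher electronegativity than Al, contrary to the simple trend — poor shielding by filled d (and f) subshells raises the heavier element's effective nuclear charge more than the simple down-group trend predicts.
For reference (Pauling): N 3.04, O 3.44, Al 1.61, Ga 1.81, Sb 2.05.
So from lowest to highest: Al < Ga < Sb < N < O.

Al < Ga < Sb < N < O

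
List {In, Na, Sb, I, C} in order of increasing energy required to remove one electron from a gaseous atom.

Na < In < Sb < I < C

Removing the outermost electron gets harder across a period and easier down a group.
These span different periods and groups, so the two trends combine.
In > Na: period and group pull opposite ways; the across-period shift dominates (558 vs 496 kJ/mol).
Sb > In: both are in period 5; the period trend gives Sb the larger value.
I > Sb: I lies to the right of Sb in period 5, so the across-period effect alone puts I higher.
C > I: the two effects oppose for this pair; the down-group effect wins (1086 vs 1008 kJ/mol).
Approximate values (kJ/mol): C 1086, Na 496, In 558, Sb 831, I 1008.
So from lowest to highest: Na < In < Sb < I < C.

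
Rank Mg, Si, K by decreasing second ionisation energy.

Consider each +1 ion: Mg⁺ still has 1 valence electron; Si⁺ still has 3 valence electrons; K⁺ is the bare [Ar] core.
Pulling an electron out of a noble-gas core costs far more than removing a remaining valence electron, so K sits at the high end of IE_2.
Valence configurations: Mg⁺ [Ne]3s¹, Si⁺ [Ne]3s²3p¹.
Tabulated IE_2 (kJ/mol): Mg 1451, Si 1577, K 3052.
So the second ionization energies run Mg < Si < K.

K > Si > Mg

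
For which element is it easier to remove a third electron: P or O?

Consider each +2 ion: P²⁺ still has 3 valence electrons; O²⁺ still has 4 valence electrons.
All are still removing valence electrons, so compare the +2 ions as you would atoms: IE_3 generally rises across a period (higher Z_eff) and falls down a group (larger shell), subject to the usual subshell exceptions.
Valence configurations: P²⁺ [Ne]3s²3p¹, O²⁺ [He]2s²2p².
Approximate IE_3 values (kJ/mol): P 2914, O 5300.
Overall IE_3 order: P < O.

P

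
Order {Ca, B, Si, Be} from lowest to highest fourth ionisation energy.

Si < Ca < Be < B

After 3 electrons have been removed, what remains? Ca³⁺ is already 1 electron into the core; B³⁺ is the bare [He] core; Si³⁺ still has 1 valence electron; Be³⁺ is already 1 electron into the core.
Breaking into a closed-shell core is much more expensive than removing a leftover valence electron — Ca, Be and B have the largest IE_4 here.
Tabulated IE_4 (kJ/mol): Ca 6491, B 25026, Si 4356, Be 21007.
Putting it together, IE_4: Si < Ca < Be < B.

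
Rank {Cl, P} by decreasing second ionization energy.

Cl > P

Consider each +1 ion: Cl⁺ still has 6 valence electrons; P⁺ still has 4 valence electrons.
All are still removing valence electrons, so compare the +1 ions as you would atoms: IE_2 generally rises across a period (higher Z_eff) and falls down a group (larger shell), subject to the usual subshell exceptions.
Valence configurations: Cl⁺ [Ne]3s²3p⁴, P⁺ [Ne]3s²3p².
Approximate IE_2 values (kJ/mol): Cl 2298, P 1907.
Putting it together, IE_2: P < Cl.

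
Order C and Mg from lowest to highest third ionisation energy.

After 2 electrons have been removed, what remains? C²⁺ still has 2 valence electrons; Mg²⁺ is the bare [Ne] core.
Breaking into a closed-shell core is much more expensive than removing a leftover valence electron — Mg has the largest IE_3 here.
The numbers (kJ/mol): C 4620, Mg 7733.
Overall IE_3 order: C < Mg.

C < Mg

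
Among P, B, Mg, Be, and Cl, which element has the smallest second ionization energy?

Mg

IE_2 is the cost of taking one more electron from the +1 cation: P⁺ still has 4 valence electrons; B⁺ still has 2 valence electrons; Mg⁺ still has 1 valence electron; Be⁺ still has 1 valence electron; Cl⁺ still has 6 valence electrons.
All are still removing valence electrons, so compare the +1 ions as you would atoms: IE_2 generally rises across a period (higher Z_eff) and falls down a group (larger shell), subject to the usual subshell exceptions.
Valence configurations: P⁺ [Ne]3s²3p², B⁺ [He]2s², Mg⁺ [Ne]3s¹, Be⁺ [He]2s¹, Cl⁺ [Ne]3s²3p⁴.
Approximate IE_2 values (kJ/mol): P 1907, B 2427, Mg 1451, Be 1757, Cl 2298.
Hence IE_2: Mg < Be < P < Cl < B.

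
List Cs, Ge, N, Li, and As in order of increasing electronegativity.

Cs < Li < Ge < As < N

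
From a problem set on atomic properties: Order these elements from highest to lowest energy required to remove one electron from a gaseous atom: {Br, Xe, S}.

S is in period 3, group 16; Br is in period 4, group 17; Xe is in period 5, group 18.
First ionization energy rises across a period (greater Z_eff holds electrons more tightly) and falls down a group (valence electrons are farther from the nucleus).
A diagonal step moves right (one effect) and down (the opposite effect) at once.
Br > S: the two effects oppose for this pair; the across-period effect wins (1140 vs 1000 kJ/mol).
Xe > Br: the two effects oppose for this pair; the across-period effect wins (1170 vs 1140 kJ/mol).
For reference (kJ/mol): S 1000, Br 1140, Xe 1170.
So from highest to lowest: Xe > Br > S.

Xe, Br, S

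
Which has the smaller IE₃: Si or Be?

Si

IE_3 is the cost of taking one more electron from the +2 cation: Si²⁺ still has 2 valence electrons; Be²⁺ is the bare [He] core.
Breaking into a closed-shell core is much more expensive than removing a leftover valence electron — Be has the largest IE_3 here.
Tabulated IE_3 (kJ/mol): Si 3232, Be 14849.
Putting it together, IE_3: Si < Be.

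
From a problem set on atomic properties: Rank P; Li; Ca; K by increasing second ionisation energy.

Ca < P < K < Li

The second ionization energy removes an electron from the +1 ion. For each element: P⁺ still has 4 valence electrons; Li⁺ is the bare [He] core; Ca⁺ still has 1 valence electron; K⁺ is the bare [Ar] core.
Pulling an electron out of a noble-gas core costs far more than removing a remaining valence electron, so K and Li sit at the high end of IE_2.
Valence configurations: P⁺ [Ne]3s²3p², Ca⁺ [Ar]4s¹.
Tabulated IE_2 (kJ/mol): P 1907, Li 7298, Ca 1145, K 3052.
Overall IE_2 order: Ca < P < K < Li.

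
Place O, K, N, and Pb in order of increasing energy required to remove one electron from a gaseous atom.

N is in period 2, group 15; O is in period 2, group 16; K is in period 4, group 1; Pb is in period 6, group 14.
Removing the outermost electron gets harder across a period and easier down a group.
Neither a single period nor a single group — weigh both effects.
Pb > K: period and group pull opposite ways; the across-period shift dominates (716 vs 419 kJ/mol).
O > Pb: relative to Pb, both the across-period and down-group shifts push O's first ionization energy up.
N > O: this pair runs against the simple trend — see the exception note.
Note the exception: N has a higher first ionization energy than O, contrary to the simple trend — pairing an electron in O's 2p⁴ costs repulsion energy, so O ionizes more easily than half-filled N (2p³).
Tabulated first ionization energy (kJ/mol): N 1402, O 1314, K 419, Pb 716.
So from lowest to highest: K < Pb < O < N.

K < Pb < O < N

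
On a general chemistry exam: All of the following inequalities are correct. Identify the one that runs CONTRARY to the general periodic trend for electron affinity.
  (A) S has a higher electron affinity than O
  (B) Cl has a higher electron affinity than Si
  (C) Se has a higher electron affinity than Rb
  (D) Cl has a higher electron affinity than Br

(A)

The general trend: electron affinity increases across a period and decreases down a group.
(A) S (period 3, group 16) vs O (period 2, group 16): the stated order contradicts the simple trend.
(B) Cl (period 3, group 17) vs Si (period 3, group 14): the stated order agrees with the simple trend.
(C) Se (period 4, group 16) vs Rb (period 5, group 1): the stated order agrees with the simple trend.
(D) Cl (period 3, group 17) vs Br (period 4, group 17): the stated order agrees with the simple trend.
The exception is (A): the compact 2p subshell of O repels the added electron more than S's larger 3p does.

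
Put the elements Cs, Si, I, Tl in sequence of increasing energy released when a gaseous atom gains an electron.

Si is in period 3, group 14; I is in period 5, group 17; Cs is in period 6, group 1; Tl is in period 6, group 13.
Adding an electron releases more energy for atoms nearer the top right (short of the noble gases).
Neither a single period nor a single group — weigh both effects.
Cs > Tl: this pair runs against the simple trend — see the exception note.
Si > Cs: both effects reinforce here, so Si is clearly the higher of the two.
I > Si: the two effects oppose for this pair; the across-period effect wins (295 vs 134 kJ/mol).
Note the exception: Cs has a higher electron affinity than Tl, contrary to the simple trend — Tl's ns²np¹ configuration gives only a small electron affinity — the sparsely filled np subshell binds an added electron weakly.
Tabulated electron affinity (kJ/mol): Si 134, I 295, Cs 46, Tl 19.
So from lowest to highest: Tl < Cs < Si < I.

Tl, Cs, Si, I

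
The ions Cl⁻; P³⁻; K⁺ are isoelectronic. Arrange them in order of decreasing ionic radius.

P³⁻ > Cl⁻ > K⁺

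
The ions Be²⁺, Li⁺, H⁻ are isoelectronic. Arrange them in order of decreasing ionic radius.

H⁻, Li⁺, Be²⁺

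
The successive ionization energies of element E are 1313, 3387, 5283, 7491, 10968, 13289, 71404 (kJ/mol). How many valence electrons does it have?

6

Look for the largest jump between consecutive ionization energies: IE7/IE6 ≈ 5.4, far larger than any earlier ratio.
That jump marks the point where a core electron is being removed. So the atom has 6 valence electrons.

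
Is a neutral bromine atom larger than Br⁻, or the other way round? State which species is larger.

Forming Br⁻ adds 1 electron to Br. More electron–electron repulsion in the same shell, with unchanged nuclear charge, lets the cloud expand.
An anion is larger than its parent atom: Br⁻ > Br.

Br⁻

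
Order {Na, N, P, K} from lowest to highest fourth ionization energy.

P, K, N, Na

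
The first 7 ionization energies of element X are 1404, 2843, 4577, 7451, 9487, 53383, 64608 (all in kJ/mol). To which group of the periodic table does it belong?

Look for the largest jump between consecutive ionization energies: IE6/IE5 ≈ 5.6, far larger than any earlier ratio.
That jump marks the point where a core electron is being removed. So the atom has 5 valence electrons.
A main-group element with 5 valence electrons is in group 15.

Group 15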